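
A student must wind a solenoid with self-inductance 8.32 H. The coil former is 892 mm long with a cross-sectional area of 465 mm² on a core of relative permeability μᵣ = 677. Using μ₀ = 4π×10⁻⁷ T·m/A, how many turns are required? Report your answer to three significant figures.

N ≈ 4330 turns

A = 465 mm² = 4.650×10^-4 m².
From L = μ₀μᵣN²A/ℓ, N = √(Lℓ / (μ₀μᵣA)).
N = √[(8.32)(0.892) / ((4π×10⁻⁷)(677)×4.650×10^-4)] = √(1.876×10^7) ≈ 4331.3.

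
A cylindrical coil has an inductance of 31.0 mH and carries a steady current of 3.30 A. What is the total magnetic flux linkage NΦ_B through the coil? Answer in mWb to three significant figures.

From L = NΦ_B/I, the flux linkage is NΦ_B = LI.
NΦ_B = (3.100×10^-2 H)(3.30 A) = 0.1023 Wb.

NΦ_B ≈ 102 mWb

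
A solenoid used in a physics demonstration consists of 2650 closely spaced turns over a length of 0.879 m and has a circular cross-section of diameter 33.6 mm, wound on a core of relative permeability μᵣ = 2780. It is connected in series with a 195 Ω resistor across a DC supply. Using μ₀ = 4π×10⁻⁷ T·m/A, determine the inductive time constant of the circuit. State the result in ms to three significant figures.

τ ≈ 127 ms

A = π(d/2)² = π(1.680×10^-2 m)² = 8.867×10^-4 m².
L = μ₀μᵣN²A/ℓ = (4π×10⁻⁷)(2780)(2650)²(8.867×10^-4)/(0.879) = 24.747 H.
τ = L/R = (24.747)/(195) = 0.1269 s.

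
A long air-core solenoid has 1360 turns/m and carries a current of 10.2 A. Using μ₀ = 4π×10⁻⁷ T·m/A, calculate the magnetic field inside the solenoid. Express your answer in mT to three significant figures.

Inside a long solenoid, B = μ₀nI.
B = (4π×10⁻⁷)(1.360×10^3 m⁻¹)(10.2 A) = 1.743×10^-2 T.

B ≈ 17.4 mT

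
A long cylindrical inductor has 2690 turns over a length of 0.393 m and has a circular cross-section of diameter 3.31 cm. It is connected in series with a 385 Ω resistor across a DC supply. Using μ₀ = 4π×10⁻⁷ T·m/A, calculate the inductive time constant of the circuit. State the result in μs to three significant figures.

A = π(d/2)² = π(1.655×10^-2 m)² = 8.6049×10^-4 m².
L = μ₀N²A/ℓ = (4π×10⁻⁷)(2690)²(8.6049×10^-4)/(0.393) = 1.991×10^-2 H.
τ = L/R = (1.991×10^-2)/(385) = 5.171×10^-5 s.

τ ≈ 51.7 μs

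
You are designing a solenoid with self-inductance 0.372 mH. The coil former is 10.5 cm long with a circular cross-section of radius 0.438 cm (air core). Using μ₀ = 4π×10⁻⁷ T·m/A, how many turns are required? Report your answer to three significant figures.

A = πr² = π(4.380×10^-3 m)² = 6.027×10^-5 m².
From L = μ₀N²A/ℓ, N = √(Lℓ / (μ₀A)).
N = √[(3.720×10^-4)(0.105) / ((4π×10⁻⁷)×6.027×10^-5)] = √(5.157×10^5) ≈ 718.1.

N ≈ 718 turns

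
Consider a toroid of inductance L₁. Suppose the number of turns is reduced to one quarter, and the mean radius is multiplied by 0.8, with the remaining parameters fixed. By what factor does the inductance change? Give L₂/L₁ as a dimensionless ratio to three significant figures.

L₂/L₁ = 0.0781

For a toroid, L ∝ μᵣN²A/R.
L₂/L₁ = (0.25)^2 × (0.8)^-1 = 0.0781.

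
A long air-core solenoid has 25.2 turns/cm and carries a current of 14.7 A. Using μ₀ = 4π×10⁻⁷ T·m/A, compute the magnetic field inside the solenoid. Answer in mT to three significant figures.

B ≈ 46.6 mT

Inside a long solenoid, B = μ₀nI.
B = (4π×10⁻⁷)(2.520×10^3 m⁻¹)(14.7 A) = 4.655×10^-2 T.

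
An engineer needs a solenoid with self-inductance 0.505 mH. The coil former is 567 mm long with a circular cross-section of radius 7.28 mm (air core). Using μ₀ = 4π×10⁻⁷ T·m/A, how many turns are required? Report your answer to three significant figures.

N ≈ 1170 turns

A = πr² = π(7.280×10^-3 m)² = 1.66499×10^-4 m².
From L = μ₀N²A/ℓ, N = √(Lℓ / (μ₀A)).
N = √[(5.050×10^-4)(0.567) / ((4π×10⁻⁷)×1.66499×10^-4)] = √(1.369×10^6) ≈ 1169.8.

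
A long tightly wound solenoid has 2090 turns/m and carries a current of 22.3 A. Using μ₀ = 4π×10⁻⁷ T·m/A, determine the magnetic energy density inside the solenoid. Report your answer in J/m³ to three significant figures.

B = μ₀nI = (4π×10⁻⁷)(2.090×10^3)(22.3) = 5.857×10^-2 T.
u = B²/(2μ₀) = (5.857×10^-2)²/(2×4π×10⁻⁷) = 1.3648×10^3 J/m³.

u ≈ 1360 J/m³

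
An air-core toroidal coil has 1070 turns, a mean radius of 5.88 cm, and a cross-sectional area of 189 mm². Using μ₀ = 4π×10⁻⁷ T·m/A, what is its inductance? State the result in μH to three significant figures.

L ≈ 736 μH

For a thin toroid, L = μ₀N²A/(2πR).
L = (4π×10⁻⁷)(1070)²(1.890×10^-4) / (2π×5.880×10^-2 m) = 7.360×10^-4 H.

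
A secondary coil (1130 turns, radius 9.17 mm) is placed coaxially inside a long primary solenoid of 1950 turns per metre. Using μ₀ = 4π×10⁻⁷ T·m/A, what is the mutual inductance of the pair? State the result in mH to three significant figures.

The outer solenoid produces a uniform field B₁ = μ₀n₁I₁ across the inner coil,
so the flux linkage is N₂Φ = N₂B₁A₂ = μ₀n₁N₂A₂·I₁, giving M = μ₀n₁N₂A₂.
A₂ = πr² = π(9.170×10^-3 m)² = 2.642×10^-4 m².
M = (4π×10⁻⁷)(1950)(1130)(2.642×10^-4) = 7.31495×10^-4 H.

M ≈ 0.731 mH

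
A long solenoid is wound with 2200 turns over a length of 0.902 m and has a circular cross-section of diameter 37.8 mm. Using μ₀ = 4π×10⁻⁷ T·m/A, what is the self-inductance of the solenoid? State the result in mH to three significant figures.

A = π(d/2)² = π(1.890×10^-2 m)² = 1.122×10^-3 m².
For a long solenoid, L = μ₀N²A/ℓ.
L = (4π×10⁻⁷)(2200)²(1.122×10^-3)/(0.902 m) = 7.567×10^-3 H.

L ≈ 7.57 mH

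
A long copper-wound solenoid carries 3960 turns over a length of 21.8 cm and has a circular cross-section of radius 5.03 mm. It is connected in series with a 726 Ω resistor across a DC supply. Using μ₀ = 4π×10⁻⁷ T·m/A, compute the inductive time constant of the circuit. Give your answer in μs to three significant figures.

A = πr² = π(5.030×10^-3 m)² = 7.949×10^-5 m².
L = μ₀N²A/ℓ = (4π×10⁻⁷)(3960)²(7.949×10^-5)/(0.218) = 7.185×10^-3 H.
τ = L/R = (7.185×10^-3)/(726) = 9.897×10^-6 s.

τ ≈ 9.90 μs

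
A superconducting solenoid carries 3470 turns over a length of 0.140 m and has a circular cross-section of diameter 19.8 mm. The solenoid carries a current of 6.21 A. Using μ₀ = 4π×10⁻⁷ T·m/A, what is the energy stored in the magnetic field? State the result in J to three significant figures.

U ≈ 0.642 J

A = π(d/2)² = π(9.900×10^-3 m)² = 3.079×10^-4 m².
L = μ₀N²A/ℓ = (4π×10⁻⁷)(3470)²(3.079×10^-4)/(0.14) = 3.328×10^-2 H.
U = ½LI² = ½(3.328×10^-2)(6.21)² = 0.6417 J.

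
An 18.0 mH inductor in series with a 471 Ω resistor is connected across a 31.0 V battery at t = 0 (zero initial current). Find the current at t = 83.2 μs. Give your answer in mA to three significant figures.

τ = L/R = 1.800×10^-2/471 = 3.822×10^-5 s; final current I_∞ = ε/R = 31.0/471 = 6.582×10^-2 A.
I(t) = I_∞(1 − e^(−t/τ)) with t/τ = 2.177.
I = (6.582×10^-2)(1 − e^(−2.177)) = 5.836×10^-2 A.

I ≈ 58.4 mA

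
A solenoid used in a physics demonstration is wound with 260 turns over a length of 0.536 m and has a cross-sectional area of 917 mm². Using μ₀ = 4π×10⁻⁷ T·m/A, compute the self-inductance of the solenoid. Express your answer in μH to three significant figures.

A = 917 mm² = 9.170×10^-4 m².
For a long solenoid, L = μ₀N²A/ℓ.
L = (4π×10⁻⁷)(260)²(9.170×10^-4)/(0.536 m) = 1.453×10^-4 H.

L ≈ 145 μH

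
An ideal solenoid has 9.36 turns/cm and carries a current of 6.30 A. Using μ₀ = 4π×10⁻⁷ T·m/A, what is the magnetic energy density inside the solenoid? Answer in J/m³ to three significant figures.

B = μ₀nI = (4π×10⁻⁷)(936)(6.30) = 7.410×10^-3 T.
u = B²/(2μ₀) = (7.410×10^-3)²/(2×4π×10⁻⁷) = 21.848 J/m³.

u ≈ 21.8 J/m³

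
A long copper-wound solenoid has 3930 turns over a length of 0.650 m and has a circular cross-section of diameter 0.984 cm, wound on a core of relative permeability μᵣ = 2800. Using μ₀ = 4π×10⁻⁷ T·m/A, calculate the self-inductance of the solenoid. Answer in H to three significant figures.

A = π(d/2)² = π(4.920×10^-3 m)² = 7.6047×10^-5 m².
For a long solenoid, L = μ₀μᵣN²A/ℓ.
L = (4π×10⁻⁷)(2800)(3930)²(7.6047×10^-5)/(0.65 m) = 6.358 H.

L ≈ 6.36 H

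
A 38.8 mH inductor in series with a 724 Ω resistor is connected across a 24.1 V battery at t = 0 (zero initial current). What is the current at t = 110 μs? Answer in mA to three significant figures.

I ≈ 29.0 mA

τ = L/R = 3.880×10^-2/724 = 5.359×10^-5 s; final current I_∞ = ε/R = 24.1/724 = 3.329×10^-2 A.
I(t) = I_∞(1 − e^(−t/τ)) with t/τ = 2.053.
I = (3.329×10^-2)(1 − e^(−2.053)) = 2.901×10^-2 A.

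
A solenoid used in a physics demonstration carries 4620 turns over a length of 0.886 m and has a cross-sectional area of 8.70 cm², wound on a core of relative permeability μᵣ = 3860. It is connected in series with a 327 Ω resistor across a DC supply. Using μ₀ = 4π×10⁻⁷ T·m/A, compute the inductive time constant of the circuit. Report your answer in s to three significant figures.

τ ≈ 0.311 s

A = 8.70 cm² = 8.700×10^-4 m².
L = μ₀μᵣN²A/ℓ = (4π×10⁻⁷)(3860)(4620)²(8.700×10^-4)/(0.886) = 101.7 H.
τ = L/R = (101.7)/(327) = 0.3109 s.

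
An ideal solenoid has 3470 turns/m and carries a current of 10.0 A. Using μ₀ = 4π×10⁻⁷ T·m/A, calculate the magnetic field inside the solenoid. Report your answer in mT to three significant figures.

B ≈ 43.6 mT

Inside a long solenoid, B = μ₀nI.
B = (4π×10⁻⁷)(3.470×10^3 m⁻¹)(10.0 A) = 4.361×10^-2 T.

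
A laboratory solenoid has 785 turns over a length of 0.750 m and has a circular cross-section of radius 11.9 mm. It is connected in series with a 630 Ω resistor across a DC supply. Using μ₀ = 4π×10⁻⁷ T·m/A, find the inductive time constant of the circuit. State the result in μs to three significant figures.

A = πr² = π(1.190×10^-2 m)² = 4.449×10^-4 m².
L = μ₀N²A/ℓ = (4π×10⁻⁷)(785)²(4.449×10^-4)/(0.75) = 4.593×10^-4 H.
τ = L/R = (4.593×10^-4)/(630) = 7.291×10^-7 s.

τ ≈ 0.729 μs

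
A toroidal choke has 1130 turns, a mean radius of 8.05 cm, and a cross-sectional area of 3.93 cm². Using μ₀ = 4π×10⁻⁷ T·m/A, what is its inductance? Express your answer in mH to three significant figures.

L ≈ 1.25 mH

For a thin toroid, L = μ₀N²A/(2πR).
L = (4π×10⁻⁷)(1130)²(3.930×10^-4) / (2π×8.050×10^-2 m) = 1.247×10^-3 H.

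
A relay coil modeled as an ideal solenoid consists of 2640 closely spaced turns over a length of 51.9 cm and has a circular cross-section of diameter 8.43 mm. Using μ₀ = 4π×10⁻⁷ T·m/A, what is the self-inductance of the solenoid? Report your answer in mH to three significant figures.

A = π(d/2)² = π(4.215×10^-3 m)² = 5.581×10^-5 m².
For a long solenoid, L = μ₀N²A/ℓ.
L = (4π×10⁻⁷)(2640)²(5.581×10^-5)/(0.519 m) = 9.419×10^-4 H.

L ≈ 0.942 mH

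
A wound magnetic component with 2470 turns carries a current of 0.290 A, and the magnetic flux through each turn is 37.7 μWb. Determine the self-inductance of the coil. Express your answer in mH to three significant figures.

L ≈ 321 mH

Self-inductance is defined by L = NΦ_B/I (flux linkage over current).
L = (2470)(3.770×10^-5 Wb)/(0.290 A) = 0.3211 H.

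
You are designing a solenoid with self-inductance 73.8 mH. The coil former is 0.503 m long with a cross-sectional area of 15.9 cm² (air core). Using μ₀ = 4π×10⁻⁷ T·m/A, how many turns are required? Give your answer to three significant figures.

N ≈ 4310 turns

A = 15.9 cm² = 1.590×10^-3 m².
From L = μ₀N²A/ℓ, N = √(Lℓ / (μ₀A)).
N = √[(7.380×10^-2)(0.503) / ((4π×10⁻⁷)×1.590×10^-3)] = √(1.858×10^7) ≈ 4310.3.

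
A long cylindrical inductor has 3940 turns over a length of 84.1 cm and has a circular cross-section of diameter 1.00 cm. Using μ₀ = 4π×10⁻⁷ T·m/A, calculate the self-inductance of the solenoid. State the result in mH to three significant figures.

A = π(d/2)² = π(5.000×10^-3 m)² = 7.854×10^-5 m².
For a long solenoid, L = μ₀N²A/ℓ.
L = (4π×10⁻⁷)(3940)²(7.854×10^-5)/(0.841 m) = 1.822×10^-3 H.

L ≈ 1.82 mH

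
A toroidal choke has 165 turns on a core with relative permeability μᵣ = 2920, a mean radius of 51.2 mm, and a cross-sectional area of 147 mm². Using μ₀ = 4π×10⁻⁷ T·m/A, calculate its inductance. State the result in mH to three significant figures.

L ≈ 45.6 mH

For a thin toroid, L = μ₀μᵣN²A/(2πR).
L = (4π×10⁻⁷)(2920)(165)²(1.470×10^-4) / (2π×5.120×10^-2 m) = 4.5649×10^-2 H.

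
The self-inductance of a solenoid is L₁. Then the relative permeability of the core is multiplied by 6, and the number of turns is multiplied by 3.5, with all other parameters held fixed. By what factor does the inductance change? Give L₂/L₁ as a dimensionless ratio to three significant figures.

For a solenoid, L ∝ μᵣN²A/ℓ.
L₂/L₁ = (6) × (3.5)^2 = 73.5.

L₂/L₁ = 73.5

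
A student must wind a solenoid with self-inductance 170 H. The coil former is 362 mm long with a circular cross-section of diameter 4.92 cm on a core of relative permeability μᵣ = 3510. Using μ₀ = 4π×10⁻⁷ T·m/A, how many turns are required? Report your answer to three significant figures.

N ≈ 2710 turns

A = π(d/2)² = π(2.460×10^-2 m)² = 1.901×10^-3 m².
From L = μ₀μᵣN²A/ℓ, N = √(Lℓ / (μ₀μᵣA)).
N = √[(170)(0.362) / ((4π×10⁻⁷)(3510)×1.901×10^-3)] = √(7.339×10^6) ≈ 2709.0.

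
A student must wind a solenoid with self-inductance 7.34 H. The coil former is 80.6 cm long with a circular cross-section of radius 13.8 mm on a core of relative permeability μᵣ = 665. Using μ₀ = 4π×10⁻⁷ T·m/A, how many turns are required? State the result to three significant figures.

N ≈ 3440 turns

A = πr² = π(1.380×10^-2 m)² = 5.983×10^-4 m².
From L = μ₀μᵣN²A/ℓ, N = √(Lℓ / (μ₀μᵣA)).
N = √[(7.34)(0.806) / ((4π×10⁻⁷)(665)×5.983×10^-4)] = √(1.183×10^7) ≈ 3439.9.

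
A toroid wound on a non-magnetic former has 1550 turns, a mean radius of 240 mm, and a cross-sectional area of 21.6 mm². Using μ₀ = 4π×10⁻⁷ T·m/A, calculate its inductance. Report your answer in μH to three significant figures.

For a thin toroid, L = μ₀N²A/(2πR).
L = (4π×10⁻⁷)(1550)²(2.160×10^-5) / (2π×0.24 m) = 4.324×10^-5 H.

L ≈ 43.2 μH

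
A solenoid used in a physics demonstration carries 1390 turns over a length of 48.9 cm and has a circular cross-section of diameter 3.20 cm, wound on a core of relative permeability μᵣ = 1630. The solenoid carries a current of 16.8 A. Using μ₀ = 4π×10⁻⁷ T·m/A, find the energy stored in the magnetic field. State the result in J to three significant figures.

A = π(d/2)² = π(1.600×10^-2 m)² = 8.042×10^-4 m².
L = μ₀μᵣN²A/ℓ = (4π×10⁻⁷)(1630)(1390)²(8.042×10^-4)/(0.489) = 6.509 H.
U = ½LI² = ½(6.509)(16.8)² = 918.5 J.

U ≈ 919 J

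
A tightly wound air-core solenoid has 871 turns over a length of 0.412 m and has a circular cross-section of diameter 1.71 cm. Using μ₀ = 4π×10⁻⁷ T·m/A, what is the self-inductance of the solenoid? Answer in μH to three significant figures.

A = π(d/2)² = π(8.550×10^-3 m)² = 2.297×10^-4 m².
For a long solenoid, L = μ₀N²A/ℓ.
L = (4π×10⁻⁷)(871)²(2.297×10^-4)/(0.412 m) = 5.314×10^-4 H.

L ≈ 531 μH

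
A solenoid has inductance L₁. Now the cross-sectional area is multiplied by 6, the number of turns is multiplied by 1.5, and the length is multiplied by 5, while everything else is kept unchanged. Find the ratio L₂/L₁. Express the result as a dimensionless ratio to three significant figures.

L₂/L₁ = 2.70

For a solenoid, L ∝ μᵣN²A/ℓ.
L₂/L₁ = (6) × (1.5)^2 × (5)^-1 = 2.70.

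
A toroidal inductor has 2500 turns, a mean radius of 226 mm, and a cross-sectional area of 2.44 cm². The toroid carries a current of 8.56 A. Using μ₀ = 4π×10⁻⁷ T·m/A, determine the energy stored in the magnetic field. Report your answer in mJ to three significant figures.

U ≈ 49.4 mJ

L = μ₀N²A/(2πR) = (4π×10⁻⁷)(2500)²(2.440×10^-4)/(2π×0.226) = 1.350×10^-3 H.
U = ½LI² = ½(1.350×10^-3)(8.56)² = 4.944×10^-2 J.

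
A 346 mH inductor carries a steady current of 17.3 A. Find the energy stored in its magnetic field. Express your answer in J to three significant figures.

U ≈ 51.8 J

Stored magnetic energy: U = ½LI².
U = ½(0.346 H)(17.3 A)² = 51.78 J.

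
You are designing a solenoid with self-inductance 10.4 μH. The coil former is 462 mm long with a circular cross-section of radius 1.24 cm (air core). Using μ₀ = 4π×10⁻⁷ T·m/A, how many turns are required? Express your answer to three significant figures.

A = πr² = π(1.240×10^-2 m)² = 4.831×10^-4 m².
From L = μ₀N²A/ℓ, N = √(Lℓ / (μ₀A)).
N = √[(1.040×10^-5)(0.462) / ((4π×10⁻⁷)×4.831×10^-4)] = √(7.915×10^3) ≈ 89.0.

N ≈ 89 turns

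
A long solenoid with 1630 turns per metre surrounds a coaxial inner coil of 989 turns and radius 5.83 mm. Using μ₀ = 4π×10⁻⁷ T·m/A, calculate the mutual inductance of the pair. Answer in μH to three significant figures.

The outer solenoid produces a uniform field B₁ = μ₀n₁I₁ across the inner coil,
so the flux linkage is N₂Φ = N₂B₁A₂ = μ₀n₁N₂A₂·I₁, giving M = μ₀n₁N₂A₂.
A₂ = πr² = π(5.830×10^-3 m)² = 1.068×10^-4 m².
M = (4π×10⁻⁷)(1630)(989)(1.068×10^-4) = 2.163×10^-4 H.

M ≈ 216 μH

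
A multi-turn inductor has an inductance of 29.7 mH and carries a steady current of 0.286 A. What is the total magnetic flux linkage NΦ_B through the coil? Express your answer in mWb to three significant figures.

From L = NΦ_B/I, the flux linkage is NΦ_B = LI.
NΦ_B = (2.970×10^-2 H)(0.286 A) = 8.494×10^-3 Wb.

NΦ_B ≈ 8.49 mWb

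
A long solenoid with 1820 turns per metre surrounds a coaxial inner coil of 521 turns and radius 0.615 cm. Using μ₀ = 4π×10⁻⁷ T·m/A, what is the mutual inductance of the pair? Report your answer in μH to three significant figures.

M ≈ 142 μH

The outer solenoid produces a uniform field B₁ = μ₀n₁I₁ across the inner coil,
so the flux linkage is N₂Φ = N₂B₁A₂ = μ₀n₁N₂A₂·I₁, giving M = μ₀n₁N₂A₂.
A₂ = πr² = π(6.150×10^-3 m)² = 1.188×10^-4 m².
M = (4π×10⁻⁷)(1820)(521)(1.188×10^-4) = 1.416×10^-4 H.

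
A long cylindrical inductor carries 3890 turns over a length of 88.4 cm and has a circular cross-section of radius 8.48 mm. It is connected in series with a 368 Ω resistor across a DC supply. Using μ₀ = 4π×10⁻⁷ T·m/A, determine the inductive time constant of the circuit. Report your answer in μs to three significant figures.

τ ≈ 13.2 μs

A = πr² = π(8.480×10^-3 m)² = 2.259×10^-4 m².
L = μ₀N²A/ℓ = (4π×10⁻⁷)(3890)²(2.259×10^-4)/(0.884) = 4.860×10^-3 H.
τ = L/R = (4.860×10^-3)/(368) = 1.321×10^-5 s.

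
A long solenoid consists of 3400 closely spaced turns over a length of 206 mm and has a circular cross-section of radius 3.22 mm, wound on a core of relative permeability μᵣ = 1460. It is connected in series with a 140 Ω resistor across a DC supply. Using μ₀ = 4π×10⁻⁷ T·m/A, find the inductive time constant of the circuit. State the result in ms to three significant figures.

τ ≈ 24.0 ms

A = πr² = π(3.220×10^-3 m)² = 3.257×10^-5 m².
L = μ₀μᵣN²A/ℓ = (4π×10⁻⁷)(1460)(3400)²(3.257×10^-5)/(0.206) = 3.354 H.
τ = L/R = (3.354)/(140) = 2.395×10^-2 s.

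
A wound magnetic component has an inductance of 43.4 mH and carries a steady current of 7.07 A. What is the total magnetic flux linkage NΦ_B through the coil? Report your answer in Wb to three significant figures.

From L = NΦ_B/I, the flux linkage is NΦ_B = LI.
NΦ_B = (4.340×10^-2 H)(7.07 A) = 0.3068 Wb.

NΦ_B ≈ 0.307 Wb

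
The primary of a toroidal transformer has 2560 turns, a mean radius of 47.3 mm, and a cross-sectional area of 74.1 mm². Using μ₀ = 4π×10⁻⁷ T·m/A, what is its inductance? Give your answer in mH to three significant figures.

L ≈ 2.05 mH

For a thin toroid, L = μ₀N²A/(2πR).
L = (4π×10⁻⁷)(2560)²(7.410×10^-5) / (2π×4.730×10^-2 m) = 2.053×10^-3 H.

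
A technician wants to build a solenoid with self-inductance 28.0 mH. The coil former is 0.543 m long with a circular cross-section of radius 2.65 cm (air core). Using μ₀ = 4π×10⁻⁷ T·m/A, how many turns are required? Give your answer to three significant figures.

N ≈ 2340 turns

A = πr² = π(2.650×10^-2 m)² = 2.206×10^-3 m².
From L = μ₀N²A/ℓ, N = √(Lℓ / (μ₀A)).
N = √[(2.800×10^-2)(0.543) / ((4π×10⁻⁷)×2.206×10^-3)] = √(5.484×10^6) ≈ 2341.8.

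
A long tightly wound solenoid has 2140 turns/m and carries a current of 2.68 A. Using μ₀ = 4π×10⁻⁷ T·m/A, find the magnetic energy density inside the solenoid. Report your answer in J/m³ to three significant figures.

B = μ₀nI = (4π×10⁻⁷)(2.140×10^3)(2.68) = 7.207×10^-3 T.
u = B²/(2μ₀) = (7.207×10^-3)²/(2×4π×10⁻⁷) = 20.67 J/m³.

u ≈ 20.7 J/m³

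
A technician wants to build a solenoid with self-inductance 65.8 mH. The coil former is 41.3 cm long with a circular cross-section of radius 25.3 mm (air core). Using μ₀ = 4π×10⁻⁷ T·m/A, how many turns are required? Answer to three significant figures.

N ≈ 3280 turns

A = πr² = π(2.530×10^-2 m)² = 2.011×10^-3 m².
From L = μ₀N²A/ℓ, N = √(Lℓ / (μ₀A)).
N = √[(6.580×10^-2)(0.413) / ((4π×10⁻⁷)×2.011×10^-3)] = √(1.075×10^7) ≈ 3279.3.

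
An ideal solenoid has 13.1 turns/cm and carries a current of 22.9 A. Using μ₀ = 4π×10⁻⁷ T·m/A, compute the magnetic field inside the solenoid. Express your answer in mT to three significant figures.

Inside a long solenoid, B = μ₀nI.
B = (4π×10⁻⁷)(1.310×10^3 m⁻¹)(22.9 A) = 3.770×10^-2 T.

B ≈ 37.7 mT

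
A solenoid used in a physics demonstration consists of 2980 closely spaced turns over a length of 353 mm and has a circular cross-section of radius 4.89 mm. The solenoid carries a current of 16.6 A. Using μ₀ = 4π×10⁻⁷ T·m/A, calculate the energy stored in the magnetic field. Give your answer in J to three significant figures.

A = πr² = π(4.890×10^-3 m)² = 7.512×10^-5 m².
L = μ₀N²A/ℓ = (4π×10⁻⁷)(2980)²(7.512×10^-5)/(0.353) = 2.3748×10^-3 H.
U = ½LI² = ½(2.3748×10^-3)(16.6)² = 0.3272 J.

U ≈ 0.327 J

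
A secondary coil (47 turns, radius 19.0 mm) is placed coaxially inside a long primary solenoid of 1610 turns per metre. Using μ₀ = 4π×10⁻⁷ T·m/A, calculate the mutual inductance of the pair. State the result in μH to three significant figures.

M ≈ 108 μH

The outer solenoid produces a uniform field B₁ = μ₀n₁I₁ across the inner coil,
so the flux linkage is N₂Φ = N₂B₁A₂ = μ₀n₁N₂A₂·I₁, giving M = μ₀n₁N₂A₂.
A₂ = πr² = π(1.900×10^-2 m)² = 1.134×10^-3 m².
M = (4π×10⁻⁷)(1610)(47)(1.134×10^-3) = 1.078×10^-4 H.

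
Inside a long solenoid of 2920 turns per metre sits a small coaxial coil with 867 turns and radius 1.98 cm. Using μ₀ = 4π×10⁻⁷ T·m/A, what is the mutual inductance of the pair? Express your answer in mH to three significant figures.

The outer solenoid produces a uniform field B₁ = μ₀n₁I₁ across the inner coil,
so the flux linkage is N₂Φ = N₂B₁A₂ = μ₀n₁N₂A₂·I₁, giving M = μ₀n₁N₂A₂.
A₂ = πr² = π(1.980×10^-2 m)² = 1.232×10^-3 m².
M = (4π×10⁻⁷)(2920)(867)(1.232×10^-3) = 3.918×10^-3 H.

M ≈ 3.92 mH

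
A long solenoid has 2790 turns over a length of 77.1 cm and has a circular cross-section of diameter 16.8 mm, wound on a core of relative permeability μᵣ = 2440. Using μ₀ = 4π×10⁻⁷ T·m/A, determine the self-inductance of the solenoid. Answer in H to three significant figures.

L ≈ 6.86 H

A = π(d/2)² = π(8.400×10^-3 m)² = 2.217×10^-4 m².
For a long solenoid, L = μ₀μᵣN²A/ℓ.
L = (4π×10⁻⁷)(2440)(2790)²(2.217×10^-4)/(0.771 m) = 6.862 H.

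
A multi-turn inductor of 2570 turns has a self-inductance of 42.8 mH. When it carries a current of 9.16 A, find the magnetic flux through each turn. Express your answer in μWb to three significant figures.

From L = NΦ_B/I, the flux per turn is Φ_B = LI/N.
Φ_B = (4.280×10^-2 H)(9.16 A)/2570 = 1.525×10^-4 Wb.

Φ_B ≈ 153 μWb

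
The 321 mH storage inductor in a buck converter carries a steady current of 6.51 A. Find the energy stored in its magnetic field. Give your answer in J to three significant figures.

Stored magnetic energy: U = ½LI².
U = ½(0.321 H)(6.51 A)² = 6.802 J.

U ≈ 6.80 J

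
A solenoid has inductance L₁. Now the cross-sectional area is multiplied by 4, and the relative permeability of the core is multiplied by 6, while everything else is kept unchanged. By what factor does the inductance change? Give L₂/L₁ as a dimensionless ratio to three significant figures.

L₂/L₁ = 24.0

For a solenoid, L ∝ μᵣN²A/ℓ.
L₂/L₁ = (4) × (6) = 24.0.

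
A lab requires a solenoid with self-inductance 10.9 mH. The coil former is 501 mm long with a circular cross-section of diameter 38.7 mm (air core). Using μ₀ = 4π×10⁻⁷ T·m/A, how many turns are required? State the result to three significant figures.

N ≈ 1920 turns

A = π(d/2)² = π(1.935×10^-2 m)² = 1.176×10^-3 m².
From L = μ₀N²A/ℓ, N = √(Lℓ / (μ₀A)).
N = √[(1.090×10^-2)(0.501) / ((4π×10⁻⁷)×1.176×10^-3)] = √(3.694×10^6) ≈ 1922.1.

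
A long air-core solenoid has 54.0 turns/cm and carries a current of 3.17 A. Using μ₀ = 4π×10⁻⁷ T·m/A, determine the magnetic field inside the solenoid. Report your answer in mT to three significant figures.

Inside a long solenoid, B = μ₀nI.
B = (4π×10⁻⁷)(5.400×10^3 m⁻¹)(3.17 A) = 2.151×10^-2 T.

B ≈ 21.5 mT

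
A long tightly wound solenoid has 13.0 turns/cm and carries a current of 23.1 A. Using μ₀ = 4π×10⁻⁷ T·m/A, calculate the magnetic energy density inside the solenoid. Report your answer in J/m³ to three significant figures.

u ≈ 567 J/m³

B = μ₀nI = (4π×10⁻⁷)(1.300×10^3)(23.1) = 3.774×10^-2 T.
u = B²/(2μ₀) = (3.774×10^-2)²/(2×4π×10⁻⁷) = 566.6 J/m³.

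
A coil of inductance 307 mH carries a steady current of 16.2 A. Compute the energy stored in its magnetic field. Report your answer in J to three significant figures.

Stored magnetic energy: U = ½LI².
U = ½(0.307 H)(16.2 A)² = 40.28 J.

U ≈ 40.3 J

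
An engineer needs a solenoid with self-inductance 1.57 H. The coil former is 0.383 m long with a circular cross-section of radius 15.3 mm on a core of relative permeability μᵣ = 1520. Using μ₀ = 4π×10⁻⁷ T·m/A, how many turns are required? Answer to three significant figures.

A = πr² = π(1.530×10^-2 m)² = 7.354×10^-4 m².
From L = μ₀μᵣN²A/ℓ, N = √(Lℓ / (μ₀μᵣA)).
N = √[(1.57)(0.383) / ((4π×10⁻⁷)(1520)×7.354×10^-4)] = √(4.281×10^5) ≈ 654.3.

N ≈ 654 turns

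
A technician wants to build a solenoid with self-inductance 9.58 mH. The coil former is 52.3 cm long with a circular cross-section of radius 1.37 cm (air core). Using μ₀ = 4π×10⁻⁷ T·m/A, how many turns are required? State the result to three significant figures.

A = πr² = π(1.370×10^-2 m)² = 5.896×10^-4 m².
From L = μ₀N²A/ℓ, N = √(Lℓ / (μ₀A)).
N = √[(9.580×10^-3)(0.523) / ((4π×10⁻⁷)×5.896×10^-4)] = √(6.762×10^6) ≈ 2600.4.

N ≈ 2600 turns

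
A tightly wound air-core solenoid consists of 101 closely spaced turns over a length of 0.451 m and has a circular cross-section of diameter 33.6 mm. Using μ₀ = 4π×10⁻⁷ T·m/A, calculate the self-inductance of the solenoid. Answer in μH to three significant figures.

A = π(d/2)² = π(1.680×10^-2 m)² = 8.867×10^-4 m².
For a long solenoid, L = μ₀N²A/ℓ.
L = (4π×10⁻⁷)(101)²(8.867×10^-4)/(0.451 m) = 2.520×10^-5 H.

L ≈ 25.2 μH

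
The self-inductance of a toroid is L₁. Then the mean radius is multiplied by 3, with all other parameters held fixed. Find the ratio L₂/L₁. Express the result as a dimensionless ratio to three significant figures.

For a toroid, L ∝ μᵣN²A/R.
L₂/L₁ = (3)^-1 = 0.333.

L₂/L₁ = 0.333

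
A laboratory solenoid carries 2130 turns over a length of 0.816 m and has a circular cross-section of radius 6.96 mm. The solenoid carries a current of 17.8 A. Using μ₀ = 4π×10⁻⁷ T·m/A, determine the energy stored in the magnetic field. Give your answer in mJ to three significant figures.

U ≈ 168 mJ

A = πr² = π(6.960×10^-3 m)² = 1.522×10^-4 m².
L = μ₀N²A/ℓ = (4π×10⁻⁷)(2130)²(1.522×10^-4)/(0.816) = 1.063×10^-3 H.
U = ½LI² = ½(1.063×10^-3)(17.8)² = 0.1684 J.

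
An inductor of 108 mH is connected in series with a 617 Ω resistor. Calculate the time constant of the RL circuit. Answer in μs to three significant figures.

τ ≈ 175 μs

τ = L/R = (0.108 H)/(617 Ω) = 1.750×10^-4 s.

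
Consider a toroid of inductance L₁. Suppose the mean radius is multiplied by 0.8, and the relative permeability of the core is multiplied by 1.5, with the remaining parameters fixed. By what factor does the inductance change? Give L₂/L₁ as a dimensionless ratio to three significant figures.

For a toroid, L ∝ μᵣN²A/R.
L₂/L₁ = (0.8)^-1 × (1.5) = 1.88.

L₂/L₁ = 1.88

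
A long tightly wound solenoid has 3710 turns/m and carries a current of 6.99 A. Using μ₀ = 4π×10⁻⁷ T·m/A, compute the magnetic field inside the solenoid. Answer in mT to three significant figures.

Inside a long solenoid, B = μ₀nI.
B = (4π×10⁻⁷)(3.710×10^3 m⁻¹)(6.99 A) = 3.259×10^-2 T.

B ≈ 32.6 mT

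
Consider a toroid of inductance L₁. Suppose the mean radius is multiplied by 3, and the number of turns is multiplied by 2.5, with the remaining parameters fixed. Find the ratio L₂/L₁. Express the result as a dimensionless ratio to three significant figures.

L₂/L₁ = 2.08

For a toroid, L ∝ μᵣN²A/R.
L₂/L₁ = (3)^-1 × (2.5)^2 = 2.08.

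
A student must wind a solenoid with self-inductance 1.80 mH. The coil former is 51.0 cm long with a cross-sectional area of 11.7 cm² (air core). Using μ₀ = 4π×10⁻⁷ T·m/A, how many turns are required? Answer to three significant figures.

N ≈ 790 turns

A = 11.7 cm² = 1.170×10^-3 m².
From L = μ₀N²A/ℓ, N = √(Lℓ / (μ₀A)).
N = √[(1.800×10^-3)(0.51) / ((4π×10⁻⁷)×1.170×10^-3)] = √(6.244×10^5) ≈ 790.2.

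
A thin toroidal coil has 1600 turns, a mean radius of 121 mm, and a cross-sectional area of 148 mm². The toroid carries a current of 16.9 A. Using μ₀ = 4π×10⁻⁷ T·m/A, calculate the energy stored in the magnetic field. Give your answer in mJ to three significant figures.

L = μ₀N²A/(2πR) = (4π×10⁻⁷)(1600)²(1.480×10^-4)/(2π×0.121) = 6.262×10^-4 H.
U = ½LI² = ½(6.262×10^-4)(16.9)² = 8.943×10^-2 J.

U ≈ 89.4 mJ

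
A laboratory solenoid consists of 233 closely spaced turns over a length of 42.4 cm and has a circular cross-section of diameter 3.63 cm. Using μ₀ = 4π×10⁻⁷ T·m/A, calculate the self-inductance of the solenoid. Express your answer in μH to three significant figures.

L ≈ 167 μH

A = π(d/2)² = π(1.815×10^-2 m)² = 1.0349×10^-3 m².
For a long solenoid, L = μ₀N²A/ℓ.
L = (4π×10⁻⁷)(233)²(1.0349×10^-3)/(0.424 m) = 1.665×10^-4 H.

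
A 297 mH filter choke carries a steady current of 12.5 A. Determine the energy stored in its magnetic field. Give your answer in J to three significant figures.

U ≈ 23.2 J

Stored magnetic energy: U = ½LI².
U = ½(0.297 H)(12.5 A)² = 23.2 J.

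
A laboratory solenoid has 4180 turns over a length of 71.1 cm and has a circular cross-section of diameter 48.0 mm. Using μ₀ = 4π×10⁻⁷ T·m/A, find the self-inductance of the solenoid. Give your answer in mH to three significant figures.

L ≈ 55.9 mH

A = π(d/2)² = π(2.400×10^-2 m)² = 1.810×10^-3 m².
For a long solenoid, L = μ₀N²A/ℓ.
L = (4π×10⁻⁷)(4180)²(1.810×10^-3)/(0.711 m) = 5.588×10^-2 H.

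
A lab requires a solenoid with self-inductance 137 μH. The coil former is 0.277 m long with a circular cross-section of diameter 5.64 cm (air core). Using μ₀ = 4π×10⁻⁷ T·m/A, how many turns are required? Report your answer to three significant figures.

N ≈ 110 turns

A = π(d/2)² = π(2.820×10^-2 m)² = 2.498×10^-3 m².
From L = μ₀N²A/ℓ, N = √(Lℓ / (μ₀A)).
N = √[(1.370×10^-4)(0.277) / ((4π×10⁻⁷)×2.498×10^-3)] = √(1.209×10^4) ≈ 109.9.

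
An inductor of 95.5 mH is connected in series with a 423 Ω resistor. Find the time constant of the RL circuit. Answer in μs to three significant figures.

τ = L/R = (9.550×10^-2 H)/(423 Ω) = 2.258×10^-4 s.

τ ≈ 226 μs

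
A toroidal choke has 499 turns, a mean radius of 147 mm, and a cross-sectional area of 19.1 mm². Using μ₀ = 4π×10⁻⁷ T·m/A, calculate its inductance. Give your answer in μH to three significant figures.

L ≈ 6.47 μH

For a thin toroid, L = μ₀N²A/(2πR).
L = (4π×10⁻⁷)(499)²(1.910×10^-5) / (2π×0.147 m) = 6.471×10^-6 H.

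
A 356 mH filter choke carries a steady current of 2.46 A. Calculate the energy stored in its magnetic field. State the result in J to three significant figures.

Stored magnetic energy: U = ½LI².
U = ½(0.356 H)(2.46 A)² = 1.077 J.

U ≈ 1.08 J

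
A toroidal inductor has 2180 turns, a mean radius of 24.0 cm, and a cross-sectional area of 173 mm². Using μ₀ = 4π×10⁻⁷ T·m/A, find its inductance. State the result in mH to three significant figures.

For a thin toroid, L = μ₀N²A/(2πR).
L = (4π×10⁻⁷)(2180)²(1.730×10^-4) / (2π×0.24 m) = 6.851×10^-4 H.

L ≈ 0.685 mH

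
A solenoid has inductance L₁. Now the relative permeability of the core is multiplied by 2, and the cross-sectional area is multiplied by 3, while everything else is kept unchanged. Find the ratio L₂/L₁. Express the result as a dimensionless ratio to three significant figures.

L₂/L₁ = 6.00

For a solenoid, L ∝ μᵣN²A/ℓ.
L₂/L₁ = (2) × (3) = 6.00.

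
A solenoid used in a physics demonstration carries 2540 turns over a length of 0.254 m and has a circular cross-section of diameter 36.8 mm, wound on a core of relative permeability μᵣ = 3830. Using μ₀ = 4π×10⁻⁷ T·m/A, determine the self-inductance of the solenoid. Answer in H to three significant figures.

L ≈ 130 H

A = π(d/2)² = π(1.840×10^-2 m)² = 1.064×10^-3 m².
For a long solenoid, L = μ₀μᵣN²A/ℓ.
L = (4π×10⁻⁷)(3830)(2540)²(1.064×10^-3)/(0.254 m) = 130 H.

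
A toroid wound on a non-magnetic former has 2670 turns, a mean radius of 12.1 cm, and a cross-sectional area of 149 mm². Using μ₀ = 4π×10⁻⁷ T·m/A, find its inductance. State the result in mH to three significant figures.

L ≈ 1.76 mH

For a thin toroid, L = μ₀N²A/(2πR).
L = (4π×10⁻⁷)(2670)²(1.490×10^-4) / (2π×0.121 m) = 1.756×10^-3 H.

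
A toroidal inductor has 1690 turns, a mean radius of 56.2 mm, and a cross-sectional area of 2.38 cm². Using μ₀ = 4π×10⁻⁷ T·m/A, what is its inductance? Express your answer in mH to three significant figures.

L ≈ 2.42 mH

For a thin toroid, L = μ₀N²A/(2πR).
L = (4π×10⁻⁷)(1690)²(2.380×10^-4) / (2π×5.620×10^-2 m) = 2.419×10^-3 H.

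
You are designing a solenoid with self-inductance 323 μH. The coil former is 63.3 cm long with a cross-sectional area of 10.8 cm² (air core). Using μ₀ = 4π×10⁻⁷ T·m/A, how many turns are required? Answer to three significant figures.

A = 10.8 cm² = 1.080×10^-3 m².
From L = μ₀N²A/ℓ, N = √(Lℓ / (μ₀A)).
N = √[(3.230×10^-4)(0.633) / ((4π×10⁻⁷)×1.080×10^-3)] = √(1.507×10^5) ≈ 388.1.

N ≈ 388 turns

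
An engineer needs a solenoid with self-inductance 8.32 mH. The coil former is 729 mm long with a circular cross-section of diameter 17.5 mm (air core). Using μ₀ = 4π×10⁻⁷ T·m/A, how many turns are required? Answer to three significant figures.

A = π(d/2)² = π(8.750×10^-3 m)² = 2.405×10^-4 m².
From L = μ₀N²A/ℓ, N = √(Lℓ / (μ₀A)).
N = √[(8.320×10^-3)(0.729) / ((4π×10⁻⁷)×2.405×10^-4)] = √(2.007×10^7) ≈ 4479.6.

N ≈ 4480 turns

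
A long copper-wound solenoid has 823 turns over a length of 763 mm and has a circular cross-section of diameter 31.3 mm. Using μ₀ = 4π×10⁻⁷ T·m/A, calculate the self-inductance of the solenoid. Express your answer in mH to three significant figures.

A = π(d/2)² = π(1.565×10^-2 m)² = 7.694×10^-4 m².
For a long solenoid, L = μ₀N²A/ℓ.
L = (4π×10⁻⁷)(823)²(7.694×10^-4)/(0.763 m) = 8.583×10^-4 H.

L ≈ 0.858 mH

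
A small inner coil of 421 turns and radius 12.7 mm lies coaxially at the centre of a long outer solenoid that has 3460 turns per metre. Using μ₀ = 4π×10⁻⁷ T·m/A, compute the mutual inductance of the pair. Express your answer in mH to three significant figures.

M ≈ 0.928 mH

The outer solenoid produces a uniform field B₁ = μ₀n₁I₁ across the inner coil,
so the flux linkage is N₂Φ = N₂B₁A₂ = μ₀n₁N₂A₂·I₁, giving M = μ₀n₁N₂A₂.
A₂ = πr² = π(1.270×10^-2 m)² = 5.067×10^-4 m².
M = (4π×10⁻⁷)(3460)(421)(5.067×10^-4) = 9.275×10^-4 H.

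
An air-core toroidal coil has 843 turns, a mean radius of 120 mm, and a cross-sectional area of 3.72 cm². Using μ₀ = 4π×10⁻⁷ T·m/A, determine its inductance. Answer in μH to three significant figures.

L ≈ 441 μH

For a thin toroid, L = μ₀N²A/(2πR).
L = (4π×10⁻⁷)(843)²(3.720×10^-4) / (2π×0.12 m) = 4.406×10^-4 H.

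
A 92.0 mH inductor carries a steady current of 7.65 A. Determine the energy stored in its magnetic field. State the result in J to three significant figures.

Stored magnetic energy: U = ½LI².
U = ½(9.200×10^-2 H)(7.65 A)² = 2.692 J.

U ≈ 2.69 J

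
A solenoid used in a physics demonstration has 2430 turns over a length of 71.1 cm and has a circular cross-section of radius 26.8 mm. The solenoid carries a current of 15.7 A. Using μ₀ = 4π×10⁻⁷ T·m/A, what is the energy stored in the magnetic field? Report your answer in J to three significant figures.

U ≈ 2.90 J

A = πr² = π(2.680×10^-2 m)² = 2.256×10^-3 m².
L = μ₀N²A/ℓ = (4π×10⁻⁷)(2430)²(2.256×10^-3)/(0.711) = 2.3549×10^-2 H.
U = ½LI² = ½(2.3549×10^-2)(15.7)² = 2.902 J.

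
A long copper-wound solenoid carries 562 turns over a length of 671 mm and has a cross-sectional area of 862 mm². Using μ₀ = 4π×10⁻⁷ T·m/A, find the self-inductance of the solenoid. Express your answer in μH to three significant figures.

L ≈ 510 μH

A = 862 mm² = 8.620×10^-4 m².
For a long solenoid, L = μ₀N²A/ℓ.
L = (4π×10⁻⁷)(562)²(8.620×10^-4)/(0.671 m) = 5.099×10^-4 H.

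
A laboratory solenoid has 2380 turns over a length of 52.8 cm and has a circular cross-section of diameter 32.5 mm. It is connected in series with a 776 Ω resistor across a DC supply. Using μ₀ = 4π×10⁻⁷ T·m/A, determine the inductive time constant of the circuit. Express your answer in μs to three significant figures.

τ ≈ 14.4 μs

A = π(d/2)² = π(1.625×10^-2 m)² = 8.296×10^-4 m².
L = μ₀N²A/ℓ = (4π×10⁻⁷)(2380)²(8.296×10^-4)/(0.528) = 1.118×10^-2 H.
τ = L/R = (1.118×10^-2)/(776) = 1.441×10^-5 s.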